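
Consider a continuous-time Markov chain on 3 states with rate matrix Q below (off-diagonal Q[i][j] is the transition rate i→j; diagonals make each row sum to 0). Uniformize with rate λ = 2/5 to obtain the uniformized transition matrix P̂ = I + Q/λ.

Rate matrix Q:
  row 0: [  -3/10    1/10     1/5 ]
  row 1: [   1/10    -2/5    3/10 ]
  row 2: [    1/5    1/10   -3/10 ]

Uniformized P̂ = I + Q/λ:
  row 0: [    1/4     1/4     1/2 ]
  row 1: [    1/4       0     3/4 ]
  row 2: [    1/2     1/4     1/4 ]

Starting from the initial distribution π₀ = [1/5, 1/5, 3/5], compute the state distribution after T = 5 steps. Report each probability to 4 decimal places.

t=0: π = [0.2000, 0.2000, 0.6000]
t=1: π = [0.4000, 0.2000, 0.4000]
t=2: π = [0.3500, 0.2000, 0.4500]
t=3: π = [0.3625, 0.2000, 0.4375]
t=4: π = [0.3594, 0.2000, 0.4406]
t=5: π = [0.3602, 0.2000, 0.4398]

π = [0.3602, 0.2000, 0.4398]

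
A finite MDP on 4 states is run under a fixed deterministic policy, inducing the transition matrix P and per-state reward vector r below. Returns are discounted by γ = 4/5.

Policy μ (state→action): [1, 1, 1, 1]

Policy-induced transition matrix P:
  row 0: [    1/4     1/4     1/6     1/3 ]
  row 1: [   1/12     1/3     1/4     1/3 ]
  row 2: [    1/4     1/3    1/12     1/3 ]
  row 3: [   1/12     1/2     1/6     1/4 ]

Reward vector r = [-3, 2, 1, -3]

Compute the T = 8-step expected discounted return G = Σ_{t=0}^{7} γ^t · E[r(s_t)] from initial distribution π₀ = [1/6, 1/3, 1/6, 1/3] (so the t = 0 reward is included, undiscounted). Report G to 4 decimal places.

t=0: π = [0.1667, 0.3333, 0.1667, 0.3333], E[r] = -0.6667, γ^t·E[r] = -0.666667, running G = -0.666667
t=1: π = [0.1389, 0.3750, 0.1806, 0.3056], E[r] = -0.4028, γ^t·E[r] = -0.322222, running G = -0.988889
t=2: π = [0.1366, 0.3727, 0.1829, 0.3079], E[r] = -0.4051, γ^t·E[r] = -0.259259, running G = -1.248148
t=3: π = [0.1366, 0.3733, 0.1825, 0.3077], E[r] = -0.4037, γ^t·E[r] = -0.206716, running G = -1.454864
t=4: π = [0.1365, 0.3732, 0.1826, 0.3077], E[r] = -0.4036, γ^t·E[r] = -0.165307, running G = -1.620171
t=5: π = [0.1365, 0.3732, 0.1826, 0.3077], E[r] = -0.4036, γ^t·E[r] = -0.132245, running G = -1.752416
t=6: π = [0.1365, 0.3732, 0.1826, 0.3077], E[r] = -0.4036, γ^t·E[r] = -0.105795, running G = -1.858211
t=7: π = [0.1365, 0.3732, 0.1826, 0.3077], E[r] = -0.4036, γ^t·E[r] = -0.084636, running G = -1.942847

G = -1.9428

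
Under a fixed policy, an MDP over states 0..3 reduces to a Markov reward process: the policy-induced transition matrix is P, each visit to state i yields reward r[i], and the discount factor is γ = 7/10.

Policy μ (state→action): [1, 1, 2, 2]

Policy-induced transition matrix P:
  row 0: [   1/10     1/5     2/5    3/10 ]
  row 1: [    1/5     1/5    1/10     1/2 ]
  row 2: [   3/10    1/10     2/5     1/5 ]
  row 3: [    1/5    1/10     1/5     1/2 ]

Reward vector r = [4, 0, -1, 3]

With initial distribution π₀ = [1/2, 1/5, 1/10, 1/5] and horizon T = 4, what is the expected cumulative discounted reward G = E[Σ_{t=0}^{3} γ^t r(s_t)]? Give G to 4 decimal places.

t=0: π = [0.5000, 0.2000, 0.1000, 0.2000], E[r] = 2.5000, γ^t·E[r] = 2.500000, running G = 2.500000
t=1: π = [0.1600, 0.1700, 0.3000, 0.3700], E[r] = 1.4500, γ^t·E[r] = 1.015000, running G = 3.515000
t=2: π = [0.2140, 0.1330, 0.2750, 0.3780], E[r] = 1.7150, γ^t·E[r] = 0.840350, running G = 4.355350
t=3: π = [0.2061, 0.1347, 0.2845, 0.3747], E[r] = 1.6640, γ^t·E[r] = 0.570752, running G = 4.926102

G = 4.9261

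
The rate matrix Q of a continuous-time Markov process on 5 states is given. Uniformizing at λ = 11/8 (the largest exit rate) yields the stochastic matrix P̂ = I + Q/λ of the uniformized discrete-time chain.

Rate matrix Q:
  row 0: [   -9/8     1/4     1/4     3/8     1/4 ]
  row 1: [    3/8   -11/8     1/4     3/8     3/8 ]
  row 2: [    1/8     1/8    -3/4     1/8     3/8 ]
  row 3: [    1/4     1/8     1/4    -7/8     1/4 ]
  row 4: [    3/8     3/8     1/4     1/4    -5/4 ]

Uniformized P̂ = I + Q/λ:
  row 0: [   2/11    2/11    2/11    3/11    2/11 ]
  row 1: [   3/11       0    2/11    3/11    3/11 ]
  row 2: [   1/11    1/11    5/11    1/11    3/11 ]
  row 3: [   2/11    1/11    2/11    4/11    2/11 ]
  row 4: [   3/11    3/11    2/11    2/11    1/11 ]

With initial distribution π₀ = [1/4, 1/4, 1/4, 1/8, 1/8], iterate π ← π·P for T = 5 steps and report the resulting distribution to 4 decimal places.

t=0: π = [0.2500, 0.2500, 0.2500, 0.1250, 0.1250]
t=1: π = [0.1932, 0.1136, 0.2500, 0.2273, 0.2159]
t=2: π = [0.1890, 0.1374, 0.2500, 0.2283, 0.1952]
t=3: π = [0.1893, 0.1311, 0.2500, 0.2303, 0.1993]
t=4: π = [0.1891, 0.1324, 0.2500, 0.2301, 0.1983]
t=5: π = [0.1892, 0.1321, 0.2500, 0.2302, 0.1986]

π = [0.1892, 0.1321, 0.2500, 0.2302, 0.1986]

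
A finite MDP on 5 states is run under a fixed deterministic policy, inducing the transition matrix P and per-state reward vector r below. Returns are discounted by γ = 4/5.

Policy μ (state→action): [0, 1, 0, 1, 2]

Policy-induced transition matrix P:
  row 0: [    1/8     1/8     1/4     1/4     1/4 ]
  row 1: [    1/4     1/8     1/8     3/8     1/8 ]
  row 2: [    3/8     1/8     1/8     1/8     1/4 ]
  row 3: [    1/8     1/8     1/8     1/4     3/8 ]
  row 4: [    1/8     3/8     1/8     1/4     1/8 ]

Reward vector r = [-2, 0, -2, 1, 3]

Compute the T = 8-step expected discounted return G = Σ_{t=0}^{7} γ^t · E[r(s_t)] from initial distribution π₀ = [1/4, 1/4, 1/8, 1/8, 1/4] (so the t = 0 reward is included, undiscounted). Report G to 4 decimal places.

G = 0.9377

t=0: π = [0.2500, 0.2500, 0.1250, 0.1250, 0.2500], E[r] = 0.1250, γ^t·E[r] = 0.125000, running G = 0.125000
t=1: π = [0.1875, 0.1875, 0.1563, 0.2656, 0.2031], E[r] = 0.1875, γ^t·E[r] = 0.150000, running G = 0.275000
t=2: π = [0.1875, 0.1758, 0.1484, 0.2539, 0.2344], E[r] = 0.2852, γ^t·E[r] = 0.182500, running G = 0.457500
t=3: π = [0.1841, 0.1836, 0.1484, 0.2534, 0.2305], E[r] = 0.2798, γ^t·E[r] = 0.143250, running G = 0.600750
t=4: π = [0.1851, 0.1826, 0.1480, 0.2544, 0.2299], E[r] = 0.2780, γ^t·E[r] = 0.113875, running G = 0.714625
t=5: π = [0.1848, 0.1825, 0.1481, 0.2543, 0.2302], E[r] = 0.2791, γ^t·E[r] = 0.091455, running G = 0.806080
t=6: π = [0.1848, 0.1826, 0.1481, 0.2543, 0.2302], E[r] = 0.2790, γ^t·E[r] = 0.073140, running G = 0.879220
t=7: π = [0.1848, 0.1826, 0.1481, 0.2543, 0.2302], E[r] = 0.2790, γ^t·E[r] = 0.058506, running G = 0.937726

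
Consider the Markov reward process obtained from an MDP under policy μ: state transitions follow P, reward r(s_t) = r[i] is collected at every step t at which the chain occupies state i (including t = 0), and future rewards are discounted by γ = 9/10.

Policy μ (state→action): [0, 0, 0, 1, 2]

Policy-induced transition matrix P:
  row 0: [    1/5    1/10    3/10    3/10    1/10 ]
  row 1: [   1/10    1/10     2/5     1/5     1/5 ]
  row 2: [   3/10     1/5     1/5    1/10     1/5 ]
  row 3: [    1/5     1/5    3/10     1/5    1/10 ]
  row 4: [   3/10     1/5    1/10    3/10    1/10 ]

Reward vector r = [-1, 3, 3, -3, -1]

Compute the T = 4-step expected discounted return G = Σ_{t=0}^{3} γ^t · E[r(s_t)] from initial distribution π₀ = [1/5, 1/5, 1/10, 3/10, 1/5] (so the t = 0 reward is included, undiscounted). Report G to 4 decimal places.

G = 0.2657

t=0: π = [0.2000, 0.2000, 0.1000, 0.3000, 0.2000], E[r] = -0.4000, γ^t·E[r] = -0.400000, running G = -0.400000
t=1: π = [0.2100, 0.1600, 0.2700, 0.2300, 0.1300], E[r] = 0.2600, γ^t·E[r] = 0.234000, running G = -0.166000
t=2: π = [0.2240, 0.1630, 0.2630, 0.2070, 0.1430], E[r] = 0.2900, γ^t·E[r] = 0.234900, running G = 0.068900
t=3: π = [0.2243, 0.1613, 0.2614, 0.2104, 0.1426], E[r] = 0.2700, γ^t·E[r] = 0.196830, running G = 0.265730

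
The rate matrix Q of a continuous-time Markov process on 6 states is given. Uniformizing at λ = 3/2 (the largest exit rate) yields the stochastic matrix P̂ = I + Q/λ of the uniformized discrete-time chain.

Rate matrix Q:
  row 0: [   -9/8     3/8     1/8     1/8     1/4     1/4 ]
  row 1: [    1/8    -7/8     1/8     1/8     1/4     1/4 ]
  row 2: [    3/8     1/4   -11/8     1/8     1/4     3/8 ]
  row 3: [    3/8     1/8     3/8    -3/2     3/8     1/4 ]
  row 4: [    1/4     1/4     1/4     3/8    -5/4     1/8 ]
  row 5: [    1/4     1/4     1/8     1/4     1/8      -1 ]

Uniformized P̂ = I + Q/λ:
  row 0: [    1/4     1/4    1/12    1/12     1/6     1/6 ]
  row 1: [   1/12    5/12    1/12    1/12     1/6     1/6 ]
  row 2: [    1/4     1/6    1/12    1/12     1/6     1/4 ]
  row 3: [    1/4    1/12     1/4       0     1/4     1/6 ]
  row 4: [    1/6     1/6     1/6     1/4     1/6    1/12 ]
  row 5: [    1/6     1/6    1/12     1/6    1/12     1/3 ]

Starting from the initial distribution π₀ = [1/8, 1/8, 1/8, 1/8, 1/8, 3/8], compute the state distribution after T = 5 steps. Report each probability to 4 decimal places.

t=0: π = [0.1250, 0.1250, 0.1250, 0.1250, 0.1250, 0.3750]
t=1: π = [0.1875, 0.1979, 0.1146, 0.1250, 0.1458, 0.2292]
t=2: π = [0.1858, 0.2214, 0.1163, 0.1163, 0.1580, 0.2023]
t=3: π = [0.1831, 0.2278, 0.1159, 0.1168, 0.1595, 0.1969]
t=4: π = [0.1823, 0.2291, 0.1161, 0.1166, 0.1600, 0.1958]
t=5: π = [0.1822, 0.2294, 0.1161, 0.1166, 0.1601, 0.1957]

π = [0.1822, 0.2294, 0.1161, 0.1166, 0.1601, 0.1957]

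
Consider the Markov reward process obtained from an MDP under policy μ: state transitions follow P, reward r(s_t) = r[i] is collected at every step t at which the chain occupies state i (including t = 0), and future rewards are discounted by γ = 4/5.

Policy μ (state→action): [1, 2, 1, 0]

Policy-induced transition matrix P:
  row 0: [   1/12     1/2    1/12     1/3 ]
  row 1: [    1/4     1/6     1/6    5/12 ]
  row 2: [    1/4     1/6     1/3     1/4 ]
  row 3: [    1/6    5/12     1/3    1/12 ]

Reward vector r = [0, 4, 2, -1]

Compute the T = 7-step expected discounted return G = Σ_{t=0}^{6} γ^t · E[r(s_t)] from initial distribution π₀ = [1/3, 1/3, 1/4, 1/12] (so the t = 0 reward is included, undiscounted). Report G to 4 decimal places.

t=0: π = [0.3333, 0.3333, 0.2500, 0.0833], E[r] = 1.7500, γ^t·E[r] = 1.750000, running G = 1.750000
t=1: π = [0.1875, 0.2986, 0.1944, 0.3194], E[r] = 1.2639, γ^t·E[r] = 1.011111, running G = 2.761111
t=2: π = [0.1921, 0.3090, 0.2367, 0.2622], E[r] = 1.4473, γ^t·E[r] = 0.926296, running G = 3.687407
t=3: π = [0.1961, 0.2962, 0.2338, 0.2738], E[r] = 1.3788, γ^t·E[r] = 0.705926, running G = 4.393333
t=4: π = [0.1945, 0.3005, 0.2349, 0.2701], E[r] = 1.4018, γ^t·E[r] = 0.574165, running G = 4.967498
t=5: π = [0.1951, 0.2990, 0.2346, 0.2713], E[r] = 1.3940, γ^t·E[r] = 0.456802, running G = 5.424300
t=6: π = [0.1949, 0.2995, 0.2347, 0.2709], E[r] = 1.3966, γ^t·E[r] = 0.366116, running G = 5.790416

G = 5.7904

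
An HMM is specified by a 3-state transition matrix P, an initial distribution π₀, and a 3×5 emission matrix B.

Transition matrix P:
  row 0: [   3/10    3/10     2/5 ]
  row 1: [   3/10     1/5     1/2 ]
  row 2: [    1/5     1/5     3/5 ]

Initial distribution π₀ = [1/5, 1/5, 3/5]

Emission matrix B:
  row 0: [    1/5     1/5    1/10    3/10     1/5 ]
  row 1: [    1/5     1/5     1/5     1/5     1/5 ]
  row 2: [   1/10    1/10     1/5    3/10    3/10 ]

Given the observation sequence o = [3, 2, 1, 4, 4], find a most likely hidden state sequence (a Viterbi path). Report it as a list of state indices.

path = [2, 2, 2, 2, 2]

t=0: δ = [6.000e-02, 4.000e-02, 1.800e-01]  (obs o_0=3)
t=1: δ = [3.600e-03, 7.200e-03, 2.160e-02]  ψ = [2, 2, 2]  (obs o_1=2)
t=2: δ = [8.640e-04, 8.640e-04, 1.296e-03]  ψ = [2, 2, 2]  (obs o_2=1)
t=3: δ = [5.184e-05, 5.184e-05, 2.333e-04]  ψ = [0, 0, 2]  (obs o_3=4)
t=4: δ = [9.331e-06, 9.331e-06, 4.199e-05]  ψ = [2, 2, 2]  (obs o_4=4)
backtrack: best end state = 2; path = [2, 2, 2, 2, 2]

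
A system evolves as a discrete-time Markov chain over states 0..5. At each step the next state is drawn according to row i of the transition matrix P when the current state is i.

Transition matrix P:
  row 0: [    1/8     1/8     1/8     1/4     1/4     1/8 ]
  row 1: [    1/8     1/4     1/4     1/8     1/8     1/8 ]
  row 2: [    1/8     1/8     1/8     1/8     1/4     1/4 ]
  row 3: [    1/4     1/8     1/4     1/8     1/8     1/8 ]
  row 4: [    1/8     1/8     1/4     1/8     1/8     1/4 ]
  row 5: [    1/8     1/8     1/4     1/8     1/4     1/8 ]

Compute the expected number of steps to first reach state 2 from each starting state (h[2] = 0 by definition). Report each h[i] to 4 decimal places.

h = [4.8547, 4.3077, 0.0000, 4.3761, 4.3077, 4.3077]

First-step conditioning: h[2] = 0; for i ≠ 2, h[i] = 1 + Σ_k P[i][k]·h[k].
  h[0] = 1 + 1/8·h[0] + 1/8·h[1] + 1/4·h[3] + 1/4·h[4] + 1/8·h[5]
  h[1] = 1 + 1/8·h[0] + 1/4·h[1] + 1/8·h[3] + 1/8·h[4] + 1/8·h[5]
  h[3] = 1 + 1/4·h[0] + 1/8·h[1] + 1/8·h[3] + 1/8·h[4] + 1/8·h[5]
  h[4] = 1 + 1/8·h[0] + 1/8·h[1] + 1/8·h[3] + 1/8·h[4] + 1/4·h[5]
  h[5] = 1 + 1/8·h[0] + 1/8·h[1] + 1/8·h[3] + 1/4·h[4] + 1/8·h[5]
Solving the 5×5 linear system over states ≠ 2 gives exactly h = [568/117, 56/13, 0, 512/117, 56/13, 56/13] (h[2] = 0 is the target).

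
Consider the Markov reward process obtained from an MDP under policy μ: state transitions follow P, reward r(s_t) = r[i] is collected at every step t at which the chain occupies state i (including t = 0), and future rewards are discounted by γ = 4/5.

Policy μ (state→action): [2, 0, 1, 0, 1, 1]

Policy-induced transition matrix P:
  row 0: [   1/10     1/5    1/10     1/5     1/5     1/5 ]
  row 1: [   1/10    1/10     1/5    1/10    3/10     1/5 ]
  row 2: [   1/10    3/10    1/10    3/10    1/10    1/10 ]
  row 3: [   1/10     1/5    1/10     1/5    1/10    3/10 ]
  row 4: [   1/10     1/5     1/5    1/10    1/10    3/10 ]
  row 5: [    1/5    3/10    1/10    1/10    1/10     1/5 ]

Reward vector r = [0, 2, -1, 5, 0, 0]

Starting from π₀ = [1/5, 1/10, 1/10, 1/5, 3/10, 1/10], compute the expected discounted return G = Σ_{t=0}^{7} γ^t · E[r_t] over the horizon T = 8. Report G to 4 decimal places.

G = 4.4858

t=0: π = [0.2000, 0.1000, 0.1000, 0.2000, 0.3000, 0.1000], E[r] = 1.1000, γ^t·E[r] = 1.100000, running G = 1.100000
t=1: π = [0.1100, 0.2100, 0.1400, 0.1600, 0.1400, 0.2400], E[r] = 1.0800, γ^t·E[r] = 0.864000, running G = 1.964000
t=2: π = [0.1240, 0.2170, 0.1350, 0.1550, 0.1530, 0.2160], E[r] = 1.0740, γ^t·E[r] = 0.687360, running G = 2.651360
t=3: π = [0.1216, 0.2134, 0.1370, 0.1549, 0.1558, 0.2173], E[r] = 1.0643, γ^t·E[r] = 0.544922, running G = 3.196282
t=4: π = [0.1217, 0.2141, 0.1369, 0.1551, 0.1548, 0.2174], E[r] = 1.0665, γ^t·E[r] = 0.436842, running G = 3.633124
t=5: π = [0.1217, 0.2140, 0.1369, 0.1551, 0.1550, 0.2173], E[r] = 1.0665, γ^t·E[r] = 0.349457, running G = 3.982581
t=6: π = [0.1217, 0.2140, 0.1369, 0.1551, 0.1550, 0.2173], E[r] = 1.0664, γ^t·E[r] = 0.279557, running G = 4.262138
t=7: π = [0.1217, 0.2140, 0.1369, 0.1551, 0.1550, 0.2173], E[r] = 1.0664, γ^t·E[r] = 0.223648, running G = 4.485786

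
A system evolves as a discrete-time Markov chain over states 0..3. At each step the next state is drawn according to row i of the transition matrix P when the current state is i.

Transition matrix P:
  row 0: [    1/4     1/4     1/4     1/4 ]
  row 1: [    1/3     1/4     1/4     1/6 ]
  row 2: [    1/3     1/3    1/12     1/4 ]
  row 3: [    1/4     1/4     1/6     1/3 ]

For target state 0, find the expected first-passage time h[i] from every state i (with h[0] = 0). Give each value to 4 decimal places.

First-step conditioning: h[0] = 0; for i ≠ 0, h[i] = 1 + Σ_k P[i][k]·h[k].
  h[1] = 1 + 1/4·h[1] + 1/4·h[2] + 1/6·h[3]
  h[2] = 1 + 1/3·h[1] + 1/12·h[2] + 1/4·h[3]
  h[3] = 1 + 1/4·h[1] + 1/6·h[2] + 1/3·h[3]
Solving the 3×3 linear system over states ≠ 0 gives exactly h = [0, 1692/533, 1704/533, 1860/533] (h[0] = 0 is the target).

h = [0.0000, 3.1745, 3.1970, 3.4897]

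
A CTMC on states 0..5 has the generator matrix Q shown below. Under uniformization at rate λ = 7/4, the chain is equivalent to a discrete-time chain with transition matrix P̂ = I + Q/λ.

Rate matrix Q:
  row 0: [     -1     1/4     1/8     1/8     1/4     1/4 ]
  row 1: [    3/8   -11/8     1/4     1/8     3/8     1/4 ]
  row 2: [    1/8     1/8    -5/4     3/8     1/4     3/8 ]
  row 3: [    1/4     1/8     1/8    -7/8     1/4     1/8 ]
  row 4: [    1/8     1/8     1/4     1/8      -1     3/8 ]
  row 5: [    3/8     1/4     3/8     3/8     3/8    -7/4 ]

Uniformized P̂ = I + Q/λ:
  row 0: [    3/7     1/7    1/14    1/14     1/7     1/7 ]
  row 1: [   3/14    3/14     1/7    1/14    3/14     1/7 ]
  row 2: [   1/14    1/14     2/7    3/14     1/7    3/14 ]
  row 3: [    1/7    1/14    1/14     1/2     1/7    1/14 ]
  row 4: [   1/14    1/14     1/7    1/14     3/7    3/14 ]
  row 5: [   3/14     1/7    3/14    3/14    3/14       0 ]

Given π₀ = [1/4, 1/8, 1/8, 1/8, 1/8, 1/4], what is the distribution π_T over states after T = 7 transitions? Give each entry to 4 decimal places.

π = [0.1876, 0.1103, 0.1461, 0.1954, 0.2246, 0.1360]

t=0: π = [0.2500, 0.1250, 0.1250, 0.1250, 0.1250, 0.2500]
t=1: π = [0.2232, 0.1250, 0.1518, 0.1786, 0.2054, 0.1161]
t=2: π = [0.1983, 0.1135, 0.1441, 0.1862, 0.2188, 0.1390]
t=3: π = [0.1916, 0.1117, 0.1459, 0.1917, 0.2234, 0.1356]
t=4: π = [0.1889, 0.1108, 0.1460, 0.1938, 0.2244, 0.1362]
t=5: π = [0.1880, 0.1105, 0.1461, 0.1948, 0.2246, 0.1360]
t=6: π = [0.1877, 0.1104, 0.1461, 0.1952, 0.2246, 0.1360]
t=7: π = [0.1876, 0.1103, 0.1461, 0.1954, 0.2246, 0.1360]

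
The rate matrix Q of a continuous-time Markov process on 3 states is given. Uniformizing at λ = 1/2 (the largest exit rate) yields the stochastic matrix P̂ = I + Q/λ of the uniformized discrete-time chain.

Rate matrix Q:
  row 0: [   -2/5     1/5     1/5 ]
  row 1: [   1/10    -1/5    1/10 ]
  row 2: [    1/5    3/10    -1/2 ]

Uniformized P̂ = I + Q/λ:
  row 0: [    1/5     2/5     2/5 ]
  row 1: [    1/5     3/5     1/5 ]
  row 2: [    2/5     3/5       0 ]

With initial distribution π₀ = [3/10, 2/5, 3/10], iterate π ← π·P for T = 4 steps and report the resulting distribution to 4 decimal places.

π = [0.2411, 0.5515, 0.2074]

t=0: π = [0.3000, 0.4000, 0.3000]
t=1: π = [0.2600, 0.5400, 0.2000]
t=2: π = [0.2400, 0.5480, 0.2120]
t=3: π = [0.2424, 0.5520, 0.2056]
t=4: π = [0.2411, 0.5515, 0.2074]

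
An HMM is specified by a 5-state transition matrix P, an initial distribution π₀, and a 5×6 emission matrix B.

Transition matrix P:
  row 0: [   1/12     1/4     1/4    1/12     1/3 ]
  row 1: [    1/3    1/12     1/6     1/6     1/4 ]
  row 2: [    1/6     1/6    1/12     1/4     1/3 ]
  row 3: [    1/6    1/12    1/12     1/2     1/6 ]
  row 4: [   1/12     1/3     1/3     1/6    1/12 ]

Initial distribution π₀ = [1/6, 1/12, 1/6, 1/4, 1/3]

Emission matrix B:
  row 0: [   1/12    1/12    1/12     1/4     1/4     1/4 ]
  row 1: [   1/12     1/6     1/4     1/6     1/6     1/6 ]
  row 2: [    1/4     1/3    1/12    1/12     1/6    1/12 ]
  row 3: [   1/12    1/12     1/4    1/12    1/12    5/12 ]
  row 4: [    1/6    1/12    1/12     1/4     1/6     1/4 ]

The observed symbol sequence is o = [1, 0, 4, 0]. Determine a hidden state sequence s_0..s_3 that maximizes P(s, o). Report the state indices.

path = [4, 2, 4, 2]

t=0: δ = [1.389e-02, 1.389e-02, 5.556e-02, 2.083e-02, 2.778e-02]  (obs o_0=1)
t=1: δ = [7.716e-04, 7.716e-04, 2.315e-03, 1.157e-03, 3.086e-03]  ψ = [2, 2, 4, 2, 2]  (obs o_1=0)
t=2: δ = [9.645e-05, 1.715e-04, 1.715e-04, 4.823e-05, 1.286e-04]  ψ = [2, 4, 4, 2, 2]  (obs o_2=4)
t=3: δ = [4.763e-06, 3.572e-06, 1.072e-05, 3.572e-06, 9.526e-06]  ψ = [1, 4, 4, 2, 2]  (obs o_3=0)
backtrack: best end state = 2; path = [4, 2, 4, 2]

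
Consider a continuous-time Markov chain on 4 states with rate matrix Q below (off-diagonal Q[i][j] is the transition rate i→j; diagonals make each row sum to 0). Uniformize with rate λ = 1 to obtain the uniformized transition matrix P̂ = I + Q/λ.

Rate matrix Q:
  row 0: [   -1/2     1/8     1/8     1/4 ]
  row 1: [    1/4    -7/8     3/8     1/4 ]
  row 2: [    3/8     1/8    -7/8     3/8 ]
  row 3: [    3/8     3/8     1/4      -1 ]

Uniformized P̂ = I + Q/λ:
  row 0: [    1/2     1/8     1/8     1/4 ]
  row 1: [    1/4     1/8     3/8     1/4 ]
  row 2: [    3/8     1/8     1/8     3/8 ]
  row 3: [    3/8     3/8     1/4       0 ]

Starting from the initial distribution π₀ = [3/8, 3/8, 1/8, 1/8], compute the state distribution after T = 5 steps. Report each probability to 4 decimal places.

t=0: π = [0.3750, 0.3750, 0.1250, 0.1250]
t=1: π = [0.3750, 0.1563, 0.2344, 0.2344]
t=2: π = [0.4023, 0.1836, 0.1934, 0.2207]
t=3: π = [0.4023, 0.1802, 0.1985, 0.2190]
t=4: π = [0.4028, 0.1797, 0.1974, 0.2201]
t=5: π = [0.4029, 0.1800, 0.1974, 0.2197]

π = [0.4029, 0.1800, 0.1974, 0.2197]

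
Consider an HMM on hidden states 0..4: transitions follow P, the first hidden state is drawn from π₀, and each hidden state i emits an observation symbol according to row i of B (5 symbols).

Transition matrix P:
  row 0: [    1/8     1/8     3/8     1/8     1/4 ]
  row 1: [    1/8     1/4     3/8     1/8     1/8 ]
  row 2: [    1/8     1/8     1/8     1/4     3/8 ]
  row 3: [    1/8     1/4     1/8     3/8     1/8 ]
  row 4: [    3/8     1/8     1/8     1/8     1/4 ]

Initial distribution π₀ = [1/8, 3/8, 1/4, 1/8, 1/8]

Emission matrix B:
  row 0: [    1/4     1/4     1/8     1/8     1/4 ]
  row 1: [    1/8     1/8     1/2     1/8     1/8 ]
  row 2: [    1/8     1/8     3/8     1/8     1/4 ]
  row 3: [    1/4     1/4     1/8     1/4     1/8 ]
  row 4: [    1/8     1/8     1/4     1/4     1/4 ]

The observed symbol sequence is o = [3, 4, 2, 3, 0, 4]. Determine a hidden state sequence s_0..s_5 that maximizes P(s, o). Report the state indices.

path = [4, 0, 2, 4, 0, 2]

t=0: δ = [1.562e-02, 4.688e-02, 3.125e-02, 3.125e-02, 3.125e-02]  (obs o_0=3)
t=1: δ = [2.930e-03, 1.465e-03, 4.395e-03, 1.465e-03, 2.930e-03]  ψ = [4, 1, 1, 3, 2]  (obs o_1=4)
t=2: δ = [1.373e-04, 2.747e-04, 4.120e-04, 1.373e-04, 4.120e-04]  ψ = [4, 2, 0, 2, 2]  (obs o_2=2)
t=3: δ = [1.931e-05, 8.583e-06, 1.287e-05, 2.575e-05, 3.862e-05]  ψ = [4, 1, 1, 2, 2]  (obs o_3=3)
t=4: δ = [3.621e-06, 8.047e-07, 9.052e-07, 2.414e-06, 1.207e-06]  ψ = [4, 3, 0, 3, 4]  (obs o_4=0)
t=5: δ = [1.132e-07, 7.544e-08, 3.395e-07, 1.132e-07, 2.263e-07]  ψ = [0, 3, 0, 3, 0]  (obs o_5=4)
backtrack: best end state = 2; path = [4, 0, 2, 4, 0, 2]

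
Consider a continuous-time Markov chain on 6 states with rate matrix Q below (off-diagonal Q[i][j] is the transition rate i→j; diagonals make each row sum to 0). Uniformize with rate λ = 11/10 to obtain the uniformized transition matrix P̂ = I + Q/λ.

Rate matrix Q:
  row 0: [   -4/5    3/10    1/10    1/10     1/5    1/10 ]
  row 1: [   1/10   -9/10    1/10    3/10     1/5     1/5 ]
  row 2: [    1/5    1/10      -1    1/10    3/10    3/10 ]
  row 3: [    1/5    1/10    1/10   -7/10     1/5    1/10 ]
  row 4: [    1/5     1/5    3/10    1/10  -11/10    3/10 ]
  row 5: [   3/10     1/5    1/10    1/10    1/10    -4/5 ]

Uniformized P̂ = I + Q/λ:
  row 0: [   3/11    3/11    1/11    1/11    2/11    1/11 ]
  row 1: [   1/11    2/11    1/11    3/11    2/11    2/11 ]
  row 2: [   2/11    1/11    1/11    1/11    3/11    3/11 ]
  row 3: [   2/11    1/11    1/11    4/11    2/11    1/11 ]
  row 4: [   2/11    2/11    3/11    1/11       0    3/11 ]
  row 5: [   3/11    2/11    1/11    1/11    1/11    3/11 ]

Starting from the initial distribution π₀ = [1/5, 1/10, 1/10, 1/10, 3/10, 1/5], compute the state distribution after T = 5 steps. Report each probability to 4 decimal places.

π = [0.2016, 0.1742, 0.1179, 0.1685, 0.1482, 0.1896]

t=0: π = [0.2000, 0.1000, 0.1000, 0.1000, 0.3000, 0.2000]
t=1: π = [0.2091, 0.1818, 0.1455, 0.1364, 0.1182, 0.2091]
t=2: π = [0.2033, 0.1752, 0.1124, 0.1612, 0.1545, 0.1934]
t=3: π = [0.2020, 0.1754, 0.1190, 0.1667, 0.1464, 0.1905]
t=4: π = [0.2016, 0.1742, 0.1175, 0.1683, 0.1487, 0.1897]
t=5: π = [0.2016, 0.1742, 0.1179, 0.1685, 0.1482, 0.1896]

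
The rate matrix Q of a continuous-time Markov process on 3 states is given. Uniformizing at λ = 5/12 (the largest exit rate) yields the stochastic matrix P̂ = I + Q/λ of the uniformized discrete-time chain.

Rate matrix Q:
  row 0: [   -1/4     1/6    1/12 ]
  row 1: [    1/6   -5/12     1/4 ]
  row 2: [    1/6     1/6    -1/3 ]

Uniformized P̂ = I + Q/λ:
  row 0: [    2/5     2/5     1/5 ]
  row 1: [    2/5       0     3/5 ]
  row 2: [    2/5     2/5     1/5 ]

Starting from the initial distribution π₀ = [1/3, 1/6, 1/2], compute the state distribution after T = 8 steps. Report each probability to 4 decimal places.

π = [0.4000, 0.2856, 0.3144]

t=0: π = [0.3333, 0.1667, 0.5000]
t=1: π = [0.4000, 0.3333, 0.2667]
t=2: π = [0.4000, 0.2667, 0.3333]
t=3: π = [0.4000, 0.2933, 0.3067]
t=4: π = [0.4000, 0.2827, 0.3173]
t=5: π = [0.4000, 0.2869, 0.3131]
t=6: π = [0.4000, 0.2852, 0.3148]
t=7: π = [0.4000, 0.2859, 0.3141]
t=8: π = [0.4000, 0.2856, 0.3144]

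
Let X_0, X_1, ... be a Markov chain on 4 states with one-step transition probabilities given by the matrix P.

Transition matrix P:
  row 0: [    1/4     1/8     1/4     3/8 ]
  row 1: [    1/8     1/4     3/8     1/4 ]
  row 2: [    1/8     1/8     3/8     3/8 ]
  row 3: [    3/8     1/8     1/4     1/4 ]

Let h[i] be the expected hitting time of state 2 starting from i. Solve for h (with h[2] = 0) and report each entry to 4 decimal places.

h = [3.7333, 3.2000, 0.0000, 3.7333]

First-step conditioning: h[2] = 0; for i ≠ 2, h[i] = 1 + Σ_k P[i][k]·h[k].
  h[0] = 1 + 1/4·h[0] + 1/8·h[1] + 3/8·h[3]
  h[1] = 1 + 1/8·h[0] + 1/4·h[1] + 1/4·h[3]
  h[3] = 1 + 3/8·h[0] + 1/8·h[1] + 1/4·h[3]
Solving the 3×3 linear system over states ≠ 2 gives exactly h = [56/15, 16/5, 0, 56/15] (h[2] = 0 is the target).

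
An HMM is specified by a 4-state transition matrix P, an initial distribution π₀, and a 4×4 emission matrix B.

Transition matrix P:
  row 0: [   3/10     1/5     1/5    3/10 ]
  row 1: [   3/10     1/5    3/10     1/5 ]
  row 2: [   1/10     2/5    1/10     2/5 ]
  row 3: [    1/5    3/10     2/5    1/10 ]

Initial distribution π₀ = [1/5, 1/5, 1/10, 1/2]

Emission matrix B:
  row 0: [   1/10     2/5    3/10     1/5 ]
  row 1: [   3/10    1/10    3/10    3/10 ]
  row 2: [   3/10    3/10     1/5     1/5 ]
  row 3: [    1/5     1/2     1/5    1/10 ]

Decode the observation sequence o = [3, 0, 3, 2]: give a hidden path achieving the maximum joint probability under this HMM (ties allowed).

t=0: δ = [4.000e-02, 6.000e-02, 2.000e-02, 5.000e-02]  (obs o_0=3)
t=1: δ = [1.800e-03, 4.500e-03, 6.000e-03, 2.400e-03]  ψ = [1, 3, 3, 0]  (obs o_1=0)
t=2: δ = [2.700e-04, 7.200e-04, 2.700e-04, 2.400e-04]  ψ = [1, 2, 1, 2]  (obs o_2=3)
t=3: δ = [6.480e-05, 4.320e-05, 4.320e-05, 2.880e-05]  ψ = [1, 1, 1, 1]  (obs o_3=2)
backtrack: best end state = 0; path = [3, 2, 1, 0]

path = [3, 2, 1, 0]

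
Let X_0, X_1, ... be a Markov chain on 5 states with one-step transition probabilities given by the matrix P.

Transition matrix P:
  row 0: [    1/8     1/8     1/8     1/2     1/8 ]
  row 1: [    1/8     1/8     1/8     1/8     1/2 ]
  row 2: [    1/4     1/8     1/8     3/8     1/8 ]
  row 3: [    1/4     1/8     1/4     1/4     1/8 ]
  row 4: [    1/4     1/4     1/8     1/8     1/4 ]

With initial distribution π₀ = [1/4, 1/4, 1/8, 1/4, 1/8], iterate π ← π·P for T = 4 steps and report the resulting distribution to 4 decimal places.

π = [0.2056, 0.1511, 0.1596, 0.2760, 0.2077]

t=0: π = [0.2500, 0.2500, 0.1250, 0.2500, 0.1250]
t=1: π = [0.1875, 0.1406, 0.1563, 0.2813, 0.2344]
t=2: π = [0.2090, 0.1543, 0.1602, 0.2695, 0.2070]
t=3: π = [0.2046, 0.1509, 0.1587, 0.2771, 0.2087]
t=4: π = [0.2056, 0.1511, 0.1596, 0.2760, 0.2077]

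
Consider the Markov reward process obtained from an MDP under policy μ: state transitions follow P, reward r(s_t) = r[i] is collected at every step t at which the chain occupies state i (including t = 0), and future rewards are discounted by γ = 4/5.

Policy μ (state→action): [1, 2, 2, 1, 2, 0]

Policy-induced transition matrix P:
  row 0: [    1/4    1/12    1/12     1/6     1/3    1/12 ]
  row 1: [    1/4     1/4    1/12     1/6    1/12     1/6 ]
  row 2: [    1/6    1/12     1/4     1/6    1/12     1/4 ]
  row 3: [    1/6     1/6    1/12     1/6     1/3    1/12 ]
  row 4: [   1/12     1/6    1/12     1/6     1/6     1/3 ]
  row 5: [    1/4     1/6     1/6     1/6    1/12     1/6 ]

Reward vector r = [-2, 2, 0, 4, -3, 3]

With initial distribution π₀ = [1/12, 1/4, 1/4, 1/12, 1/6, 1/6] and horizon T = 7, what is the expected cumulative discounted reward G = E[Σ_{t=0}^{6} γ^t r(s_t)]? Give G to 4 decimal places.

t=0: π = [0.0833, 0.2500, 0.2500, 0.0833, 0.1667, 0.1667], E[r] = 0.6667, γ^t·E[r] = 0.666667, running G = 0.666667
t=1: π = [0.1944, 0.1597, 0.1389, 0.1667, 0.1389, 0.2014], E[r] = 0.7847, γ^t·E[r] = 0.627778, running G = 1.294444
t=2: π = [0.2014, 0.1522, 0.1233, 0.1667, 0.1852, 0.1713], E[r] = 0.5266, γ^t·E[r] = 0.337037, running G = 1.631481
t=3: π = [0.1950, 0.1523, 0.1182, 0.1667, 0.1908, 0.1771], E[r] = 0.5404, γ^t·E[r] = 0.276667, running G = 1.908148
t=4: π = [0.1945, 0.1533, 0.1178, 0.1667, 0.1896, 0.1782], E[r] = 0.5498, γ^t·E[r] = 0.225218, running G = 2.133366
t=5: π = [0.1947, 0.1534, 0.1178, 0.1667, 0.1894, 0.1780], E[r] = 0.5498, γ^t·E[r] = 0.180174, running G = 2.313540
t=6: π = [0.1947, 0.1534, 0.1178, 0.1667, 0.1895, 0.1779], E[r] = 0.5495, γ^t·E[r] = 0.144046, running G = 2.457586

G = 2.4576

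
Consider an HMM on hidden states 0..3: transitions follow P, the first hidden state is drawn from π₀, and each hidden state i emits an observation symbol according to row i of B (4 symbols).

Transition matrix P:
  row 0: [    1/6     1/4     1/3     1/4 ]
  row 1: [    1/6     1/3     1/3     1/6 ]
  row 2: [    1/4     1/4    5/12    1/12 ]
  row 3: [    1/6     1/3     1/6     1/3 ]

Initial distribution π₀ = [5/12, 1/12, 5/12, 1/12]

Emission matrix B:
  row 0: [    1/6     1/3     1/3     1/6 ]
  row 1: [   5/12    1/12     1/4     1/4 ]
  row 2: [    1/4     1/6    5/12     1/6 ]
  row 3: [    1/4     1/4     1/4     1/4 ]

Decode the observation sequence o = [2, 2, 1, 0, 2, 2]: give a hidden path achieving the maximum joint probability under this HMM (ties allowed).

path = [2, 2, 2, 2, 2, 2]

t=0: δ = [1.389e-01, 2.083e-02, 1.736e-01, 2.083e-02]  (obs o_0=2)
t=1: δ = [1.447e-02, 1.085e-02, 3.014e-02, 8.681e-03]  ψ = [2, 2, 2, 0]  (obs o_1=2)
t=2: δ = [2.512e-03, 6.279e-04, 2.093e-03, 9.042e-04]  ψ = [2, 2, 2, 0]  (obs o_2=1)
t=3: δ = [8.721e-05, 2.616e-04, 2.180e-04, 1.570e-04]  ψ = [2, 0, 2, 0]  (obs o_3=0)
t=4: δ = [1.817e-05, 2.180e-05, 3.785e-05, 1.308e-05]  ψ = [2, 1, 2, 3]  (obs o_4=2)
t=5: δ = [3.154e-06, 2.366e-06, 6.572e-06, 1.136e-06]  ψ = [2, 2, 2, 0]  (obs o_5=2)
backtrack: best end state = 2; path = [2, 2, 2, 2, 2, 2]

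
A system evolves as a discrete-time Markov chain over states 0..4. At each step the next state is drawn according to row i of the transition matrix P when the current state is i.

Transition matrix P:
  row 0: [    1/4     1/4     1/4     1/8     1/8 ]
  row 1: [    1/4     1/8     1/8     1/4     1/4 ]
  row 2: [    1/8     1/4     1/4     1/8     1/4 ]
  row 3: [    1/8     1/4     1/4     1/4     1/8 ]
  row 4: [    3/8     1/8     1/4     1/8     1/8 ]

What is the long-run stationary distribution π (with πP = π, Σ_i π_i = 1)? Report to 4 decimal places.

Balance equations π_j = Σ_i π_i·P[i][j]:
  π_0 = 1/4·π_0 + 1/4·π_1 + 1/8·π_2 + 1/8·π_3 + 3/8·π_4
  π_1 = 1/4·π_0 + 1/8·π_1 + 1/4·π_2 + 1/4·π_3 + 1/8·π_4
  π_2 = 1/4·π_0 + 1/8·π_1 + 1/4·π_2 + 1/4·π_3 + 1/4·π_4
  π_3 = 1/8·π_0 + 1/4·π_1 + 1/8·π_2 + 1/4·π_3 + 1/8·π_4
  normalize: π_0 + π_1 + π_2 + π_3 + π_4 = 1
Solving the linear system gives exactly π = [909/4081, 118/583, 131/583, 701/4081, 104/583].

π = [0.2227, 0.2024, 0.2247, 0.1718, 0.1784]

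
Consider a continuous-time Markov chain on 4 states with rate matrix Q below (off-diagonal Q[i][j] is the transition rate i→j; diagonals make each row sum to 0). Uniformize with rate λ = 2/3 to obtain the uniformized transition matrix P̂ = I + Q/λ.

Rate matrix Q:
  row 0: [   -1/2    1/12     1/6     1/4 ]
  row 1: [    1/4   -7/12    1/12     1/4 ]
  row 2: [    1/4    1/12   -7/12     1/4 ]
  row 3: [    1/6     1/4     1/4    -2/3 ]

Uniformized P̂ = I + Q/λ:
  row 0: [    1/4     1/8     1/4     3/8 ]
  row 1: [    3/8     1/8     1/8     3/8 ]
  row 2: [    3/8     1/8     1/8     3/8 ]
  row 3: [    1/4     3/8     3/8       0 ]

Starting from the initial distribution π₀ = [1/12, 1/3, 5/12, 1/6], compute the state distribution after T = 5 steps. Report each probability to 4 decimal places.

t=0: π = [0.0833, 0.3333, 0.4167, 0.1667]
t=1: π = [0.3438, 0.1667, 0.1771, 0.3125]
t=2: π = [0.2930, 0.2031, 0.2461, 0.2578]
t=3: π = [0.3062, 0.1895, 0.2261, 0.2783]
t=4: π = [0.3019, 0.1946, 0.2328, 0.2706]
t=5: π = [0.3034, 0.1927, 0.2304, 0.2735]

π = [0.3034, 0.1927, 0.2304, 0.2735]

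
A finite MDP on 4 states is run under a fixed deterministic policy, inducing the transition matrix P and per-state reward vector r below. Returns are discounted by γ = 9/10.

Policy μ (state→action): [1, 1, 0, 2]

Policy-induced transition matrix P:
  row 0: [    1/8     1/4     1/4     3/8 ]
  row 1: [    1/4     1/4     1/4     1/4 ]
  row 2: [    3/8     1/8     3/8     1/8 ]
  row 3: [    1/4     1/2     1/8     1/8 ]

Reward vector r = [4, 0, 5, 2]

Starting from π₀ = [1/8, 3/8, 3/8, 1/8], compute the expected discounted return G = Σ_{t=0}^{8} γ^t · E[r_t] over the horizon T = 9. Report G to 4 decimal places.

t=0: π = [0.1250, 0.3750, 0.3750, 0.1250], E[r] = 2.6250, γ^t·E[r] = 2.625000, running G = 2.625000
t=1: π = [0.2813, 0.2344, 0.2813, 0.2031], E[r] = 2.9375, γ^t·E[r] = 2.643750, running G = 5.268750
t=2: π = [0.2500, 0.2656, 0.2598, 0.2246], E[r] = 2.7480, γ^t·E[r] = 2.225918, running G = 7.494668
t=3: π = [0.2512, 0.2737, 0.2544, 0.2207], E[r] = 2.7183, γ^t·E[r] = 1.981613, running G = 9.476281
t=4: π = [0.2504, 0.2734, 0.2542, 0.2220], E[r] = 2.7167, γ^t·E[r] = 1.782410, running G = 11.258691
t=5: π = [0.2505, 0.2737, 0.2540, 0.2218], E[r] = 2.7156, γ^t·E[r] = 1.603518, running G = 12.862209
t=6: π = [0.2504, 0.2737, 0.2540, 0.2218], E[r] = 2.7156, γ^t·E[r] = 1.443182, running G = 14.305392
t=7: π = [0.2504, 0.2737, 0.2540, 0.2218], E[r] = 2.7156, γ^t·E[r] = 1.298844, running G = 15.604236
t=8: π = [0.2504, 0.2737, 0.2540, 0.2218], E[r] = 2.7156, γ^t·E[r] = 1.168962, running G = 16.773198

G = 16.7732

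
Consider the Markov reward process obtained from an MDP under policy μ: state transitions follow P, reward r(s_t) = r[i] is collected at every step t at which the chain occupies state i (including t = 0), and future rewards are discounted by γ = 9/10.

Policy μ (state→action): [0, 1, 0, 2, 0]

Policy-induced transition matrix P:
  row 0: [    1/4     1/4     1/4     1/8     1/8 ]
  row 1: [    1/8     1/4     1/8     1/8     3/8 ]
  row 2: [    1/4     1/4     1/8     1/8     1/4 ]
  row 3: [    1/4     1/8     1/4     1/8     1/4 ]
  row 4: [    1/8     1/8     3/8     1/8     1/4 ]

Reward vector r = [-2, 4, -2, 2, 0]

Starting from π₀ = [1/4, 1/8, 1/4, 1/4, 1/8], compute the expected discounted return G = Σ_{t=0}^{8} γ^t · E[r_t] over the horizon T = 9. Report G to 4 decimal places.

t=0: π = [0.2500, 0.1250, 0.2500, 0.2500, 0.1250], E[r] = 0.0000, γ^t·E[r] = 0.000000, running G = 0.000000
t=1: π = [0.2188, 0.2031, 0.2188, 0.1250, 0.2344], E[r] = 0.1875, γ^t·E[r] = 0.168750, running G = 0.168750
t=2: π = [0.1953, 0.2051, 0.2266, 0.1250, 0.2480], E[r] = 0.2266, γ^t·E[r] = 0.183516, running G = 0.352266
t=3: π = [0.1934, 0.2034, 0.2271, 0.1250, 0.2512], E[r] = 0.2227, γ^t·E[r] = 0.162316, running G = 0.514582
t=4: π = [0.1932, 0.2030, 0.2276, 0.1250, 0.2513], E[r] = 0.2203, γ^t·E[r] = 0.144563, running G = 0.659145
t=5: π = [0.1932, 0.2030, 0.2276, 0.1250, 0.2512], E[r] = 0.2203, γ^t·E[r] = 0.130062, running G = 0.789207
t=6: π = [0.1932, 0.2030, 0.2276, 0.1250, 0.2512], E[r] = 0.2203, γ^t·E[r] = 0.117060, running G = 0.906266
t=7: π = [0.1932, 0.2030, 0.2276, 0.1250, 0.2512], E[r] = 0.2203, γ^t·E[r] = 0.105356, running G = 1.011622
t=8: π = [0.1932, 0.2030, 0.2276, 0.1250, 0.2512], E[r] = 0.2203, γ^t·E[r] = 0.094820, running G = 1.106442

G = 1.1064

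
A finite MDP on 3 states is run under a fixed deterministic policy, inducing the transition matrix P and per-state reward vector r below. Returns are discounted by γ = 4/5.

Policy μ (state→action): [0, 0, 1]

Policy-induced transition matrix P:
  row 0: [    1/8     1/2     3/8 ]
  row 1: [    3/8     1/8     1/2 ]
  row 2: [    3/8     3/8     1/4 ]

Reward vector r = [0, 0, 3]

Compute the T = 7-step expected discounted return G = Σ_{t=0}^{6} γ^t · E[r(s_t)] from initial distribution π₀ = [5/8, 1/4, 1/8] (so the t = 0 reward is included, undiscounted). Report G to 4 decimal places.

t=0: π = [0.6250, 0.2500, 0.1250], E[r] = 0.3750, γ^t·E[r] = 0.375000, running G = 0.375000
t=1: π = [0.2188, 0.3906, 0.3906], E[r] = 1.1719, γ^t·E[r] = 0.937500, running G = 1.312500
t=2: π = [0.3203, 0.3047, 0.3750], E[r] = 1.1250, γ^t·E[r] = 0.720000, running G = 2.032500
t=3: π = [0.2949, 0.3389, 0.3662], E[r] = 1.0986, γ^t·E[r] = 0.562500, running G = 2.595000
t=4: π = [0.3013, 0.3271, 0.3716], E[r] = 1.1147, γ^t·E[r] = 0.456600, running G = 3.051600
t=5: π = [0.2997, 0.3309, 0.3694], E[r] = 1.1083, γ^t·E[r] = 0.363180, running G = 3.414780
t=6: π = [0.3001, 0.3297, 0.3702], E[r] = 1.1105, γ^t·E[r] = 0.291120, running G = 3.705900

G = 3.7059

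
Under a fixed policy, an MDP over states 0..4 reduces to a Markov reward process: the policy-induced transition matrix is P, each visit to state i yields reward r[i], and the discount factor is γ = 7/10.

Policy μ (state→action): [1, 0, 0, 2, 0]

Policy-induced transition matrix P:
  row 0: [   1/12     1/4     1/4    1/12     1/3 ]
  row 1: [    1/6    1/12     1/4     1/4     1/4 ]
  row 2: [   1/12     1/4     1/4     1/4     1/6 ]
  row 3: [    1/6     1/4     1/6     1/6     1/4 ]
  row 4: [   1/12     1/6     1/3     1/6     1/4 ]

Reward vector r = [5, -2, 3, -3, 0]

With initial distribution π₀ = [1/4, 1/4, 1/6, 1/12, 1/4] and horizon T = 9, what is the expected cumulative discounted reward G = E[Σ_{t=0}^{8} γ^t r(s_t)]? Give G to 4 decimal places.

G = 1.8428

t=0: π = [0.2500, 0.2500, 0.1667, 0.0833, 0.2500], E[r] = 1.0000, γ^t·E[r] = 1.000000, running G = 1.000000
t=1: π = [0.1111, 0.1875, 0.2639, 0.1806, 0.2569], E[r] = 0.4306, γ^t·E[r] = 0.301389, running G = 1.301389
t=2: π = [0.1140, 0.1973, 0.2564, 0.1950, 0.2373], E[r] = 0.3594, γ^t·E[r] = 0.176094, running G = 1.477483
t=3: π = [0.1160, 0.1973, 0.2535, 0.1950, 0.2381], E[r] = 0.3611, γ^t·E[r] = 0.123861, running G = 1.601344
t=4: π = [0.1160, 0.1973, 0.2536, 0.1946, 0.2385], E[r] = 0.3627, γ^t·E[r] = 0.087080, running G = 1.688424
t=5: π = [0.1160, 0.1972, 0.2537, 0.1946, 0.2385], E[r] = 0.3627, γ^t·E[r] = 0.060964, running G = 1.749387
t=6: π = [0.1160, 0.1972, 0.2537, 0.1946, 0.2385], E[r] = 0.3627, γ^t·E[r] = 0.042670, running G = 1.792057
t=7: π = [0.1160, 0.1972, 0.2537, 0.1946, 0.2385], E[r] = 0.3627, γ^t·E[r] = 0.029869, running G = 1.821926
t=8: π = [0.1160, 0.1972, 0.2537, 0.1946, 0.2385], E[r] = 0.3627, γ^t·E[r] = 0.020908, running G = 1.842834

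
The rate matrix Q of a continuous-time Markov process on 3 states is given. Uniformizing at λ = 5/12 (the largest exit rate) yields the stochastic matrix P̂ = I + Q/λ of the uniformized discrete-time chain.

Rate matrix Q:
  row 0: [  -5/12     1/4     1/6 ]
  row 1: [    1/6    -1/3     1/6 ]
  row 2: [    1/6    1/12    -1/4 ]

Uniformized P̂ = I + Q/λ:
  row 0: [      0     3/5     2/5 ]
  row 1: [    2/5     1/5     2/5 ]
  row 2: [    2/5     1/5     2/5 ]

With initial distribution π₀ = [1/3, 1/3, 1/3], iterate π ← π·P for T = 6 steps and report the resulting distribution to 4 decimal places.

t=0: π = [0.3333, 0.3333, 0.3333]
t=1: π = [0.2667, 0.3333, 0.4000]
t=2: π = [0.2933, 0.3067, 0.4000]
t=3: π = [0.2827, 0.3173, 0.4000]
t=4: π = [0.2869, 0.3131, 0.4000]
t=5: π = [0.2852, 0.3148, 0.4000]
t=6: π = [0.2859, 0.3141, 0.4000]

π = [0.2859, 0.3141, 0.4000]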